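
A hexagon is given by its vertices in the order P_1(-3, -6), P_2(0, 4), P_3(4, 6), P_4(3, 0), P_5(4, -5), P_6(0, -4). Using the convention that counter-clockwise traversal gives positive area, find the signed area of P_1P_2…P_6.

-44.5

Apply Gauss's area formula: 2A = Σ (x_i·y_{i+1} − x_{i+1}·y_i), indices taken mod 6.
Σ = (-12) + (-16) + (-18) + (-15) + (-16) + (-12) = -89
Signed area = Σ/2 = -44.5 (negative ⇒ clockwise traversal).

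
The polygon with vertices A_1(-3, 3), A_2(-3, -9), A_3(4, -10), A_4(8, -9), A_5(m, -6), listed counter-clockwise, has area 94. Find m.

Write out the shoelace sum; only the two edges meeting at A_5 involve m:
2·Area = [(8·(-6) − m·(-9)) + (m·3 − (-3)·(-6))] + 146
       = 12·m + 80 = 188
⇒ m = 9.

9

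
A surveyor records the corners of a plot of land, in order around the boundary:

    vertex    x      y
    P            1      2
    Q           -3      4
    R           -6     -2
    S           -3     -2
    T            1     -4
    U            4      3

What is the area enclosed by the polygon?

Σ = (10) + (30) + (6) + (14) + (19) + (5) = 84
Area = |Σ|/2 = 42.

42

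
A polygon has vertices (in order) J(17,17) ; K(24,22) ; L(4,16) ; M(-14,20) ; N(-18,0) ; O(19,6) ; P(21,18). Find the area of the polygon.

Apply the shoelace formula: 2A = Σ (x_i·y_{i+1} − x_{i+1}·y_i), indices taken mod 7.
Σ = (-34) + (296) + (304) + (360) + (-108) + (216) + (51) = 1085
Area = |Σ|/2 = 542.5.

542.5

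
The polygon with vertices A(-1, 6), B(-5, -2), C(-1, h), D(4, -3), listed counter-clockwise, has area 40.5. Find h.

-3

Write out the shoelace sum; only the two edges meeting at C involve h:
2·Area = [((-5)·h − (-1)·(-2)) + ((-1)·(-3) − 4·h)] + 53
       = -9·h + 54 = 81
⇒ h = -3.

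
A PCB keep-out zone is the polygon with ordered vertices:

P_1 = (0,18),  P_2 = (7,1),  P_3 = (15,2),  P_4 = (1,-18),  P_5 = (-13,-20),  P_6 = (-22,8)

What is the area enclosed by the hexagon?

Apply Gauss's area formula: 2A = Σ (x_i·y_{i+1} − x_{i+1}·y_i), indices taken mod 6.
Σ = (-126) + (-1) + (-272) + (-254) + (-544) + (-396) = -1593
Area = |Σ|/2 = 796.5.

796.5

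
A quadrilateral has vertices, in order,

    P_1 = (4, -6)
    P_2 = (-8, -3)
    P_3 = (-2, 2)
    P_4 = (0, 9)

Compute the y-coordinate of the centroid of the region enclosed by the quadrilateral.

-32/51

Apply the surveyor's formula. First the cross-terms c_i = x_i·y_{i+1} − x_{i+1}·y_i:
  -60, -22, -18, -36  ⇒  2A = -136, A = -68.
Then Σ (y_i + y_{i+1})·c_i = 256, so ȳ = 256 / (6·(-68)) = -32/51.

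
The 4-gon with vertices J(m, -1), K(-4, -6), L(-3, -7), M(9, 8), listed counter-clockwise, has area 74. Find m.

The doubled signed area Σ (x_i y_{i+1} − x_{i+1} y_i) is linear in m.
With m=0 it equals 36; the coefficient of m is -14 (from the two edges through J).
So -14·m + 36 = 2·74 = 148 ⇒ m = -8.

-8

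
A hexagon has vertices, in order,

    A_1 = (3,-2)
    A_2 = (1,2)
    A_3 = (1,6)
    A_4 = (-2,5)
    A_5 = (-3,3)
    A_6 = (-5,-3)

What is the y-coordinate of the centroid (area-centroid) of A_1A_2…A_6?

Apply Gauss's area formula. First the cross-terms c_i = x_i·y_{i+1} − x_{i+1}·y_i:
  8, 4, 17, 9, 24, 19  ⇒  2A = 81, A = 40.5.
Then Σ (y_i + y_{i+1})·c_i = 196, so ȳ = 196 / (6·40.5) = 196/243.

196/243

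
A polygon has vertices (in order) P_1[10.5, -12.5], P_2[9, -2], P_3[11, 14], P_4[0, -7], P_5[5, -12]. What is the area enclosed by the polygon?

Σ = (91.5) + (148) + (-77) + (35) + (63.5) = 261
Area = |Σ|/2 = 130.5.

130.5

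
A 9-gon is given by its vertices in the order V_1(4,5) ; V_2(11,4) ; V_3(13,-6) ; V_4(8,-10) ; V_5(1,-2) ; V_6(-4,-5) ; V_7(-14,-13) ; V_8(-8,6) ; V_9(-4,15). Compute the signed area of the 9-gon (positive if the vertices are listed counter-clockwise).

Apply the shoelace formula: 2A = Σ (x_i·y_{i+1} − x_{i+1}·y_i), indices taken mod 9.
Σ = (-39) + (-118) + (-82) + (-6) + (-13) + (-18) + (-188) + (-96) + (-80) = -640
Signed area = Σ/2 = -320 (negative ⇒ clockwise traversal).

-320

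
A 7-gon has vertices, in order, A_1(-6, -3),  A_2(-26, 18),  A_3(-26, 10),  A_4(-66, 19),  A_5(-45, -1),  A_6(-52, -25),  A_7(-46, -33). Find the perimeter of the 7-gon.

|A_1A_2| = √((-20)² + (21)²) = √841 = 29
|A_2A_3| = √((0)² + (-8)²) = √64 = 8
|A_3A_4| = √((-40)² + (9)²) = √1681 = 41
|A_4A_5| = √((21)² + (-20)²) = √841 = 29
|A_5A_6| = √((-7)² + (-24)²) = √625 = 25
|A_6A_7| = √((6)² + (-8)²) = √100 = 10
|A_7A_1| = √((40)² + (30)²) = √2500 = 50
Perimeter = 29 + 8 + 41 + 29 + 25 + 10 + 50 = 192.

192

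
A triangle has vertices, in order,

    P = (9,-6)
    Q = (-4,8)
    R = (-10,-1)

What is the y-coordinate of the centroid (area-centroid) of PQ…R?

1/3

Apply the shoelace (surveyor's) formula. First the cross-terms c_i = x_i·y_{i+1} − x_{i+1}·y_i:
  48, 84, 69  ⇒  2A = 201, A = 100.5.
Then Σ (y_i + y_{i+1})·c_i = 201, so ȳ = 201 / (6·100.5) = 1/3.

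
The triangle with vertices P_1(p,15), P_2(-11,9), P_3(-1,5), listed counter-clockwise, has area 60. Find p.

4

The doubled signed area Σ (x_i y_{i+1} − x_{i+1} y_i) is linear in p.
With p=0 it equals 104; the coefficient of p is 4 (from the two edges through P_1).
So 4·p + 104 = 2·60 = 120 ⇒ p = 4.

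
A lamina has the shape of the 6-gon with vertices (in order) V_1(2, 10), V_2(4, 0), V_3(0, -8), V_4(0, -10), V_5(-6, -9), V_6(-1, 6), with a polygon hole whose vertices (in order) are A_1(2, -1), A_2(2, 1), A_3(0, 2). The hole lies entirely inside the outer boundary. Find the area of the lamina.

97.5

Outer boundary:
Apply the shoelace (surveyor's) formula: 2A = Σ (x_i·y_{i+1} − x_{i+1}·y_i), indices taken mod 6.
Σ = (-40) + (-32) + (0) + (-60) + (-45) + (-22) = -199
Area = |Σ|/2 = 99.5.
Hole:
Apply the shoelace formula: 2A = Σ (x_i·y_{i+1} − x_{i+1}·y_i), indices taken mod 3.
Σ = (4) + (4) + (-4) = 4
Area = |Σ|/2 = 2.
Net area = 99.5 − 2 = 97.5.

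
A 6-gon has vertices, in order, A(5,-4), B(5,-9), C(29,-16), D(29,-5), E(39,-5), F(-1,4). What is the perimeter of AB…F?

|AB| = √((0)² + (-5)²) = √25 = 5
|BC| = √((24)² + (-7)²) = √625 = 25
|CD| = √((0)² + (11)²) = √121 = 11
|DE| = √((10)² + (0)²) = √100 = 10
|EF| = √((-40)² + (9)²) = √1681 = 41
|FA| = √((6)² + (-8)²) = √100 = 10
Perimeter = 5 + 25 + 11 + 10 + 41 + 10 = 102.

102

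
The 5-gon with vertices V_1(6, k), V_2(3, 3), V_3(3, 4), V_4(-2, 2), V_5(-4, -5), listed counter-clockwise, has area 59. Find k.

-5

Write out the shoelace sum; only the two edges meeting at V_1 involve k:
2·Area = [((-4)·k − 6·(-5)) + (6·3 − 3·k)] + 35
       = -7·k + 83 = 118
⇒ k = -5.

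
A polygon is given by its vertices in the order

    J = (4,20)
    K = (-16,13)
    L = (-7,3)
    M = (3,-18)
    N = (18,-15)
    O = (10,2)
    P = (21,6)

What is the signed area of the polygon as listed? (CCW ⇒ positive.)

705.5

J→K: (4)(13) − (-16)(20) = 372
K→L: (-16)(3) − (-7)(13) = 43
L→M: (-7)(-18) − (3)(3) = 117
M→N: (3)(-15) − (18)(-18) = 279
N→O: (18)(2) − (10)(-15) = 186
O→P: (10)(6) − (21)(2) = 18
P→J: (21)(20) − (4)(6) = 396
Σ = 1411
Signed area = Σ/2 = 705.5 (positive ⇒ counter-clockwise traversal).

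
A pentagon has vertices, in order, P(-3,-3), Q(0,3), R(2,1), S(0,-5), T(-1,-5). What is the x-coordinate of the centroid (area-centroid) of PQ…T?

Apply the shoelace (surveyor's) formula. First the cross-terms c_i = x_i·y_{i+1} − x_{i+1}·y_i:
  -9, -6, -10, -5, -12  ⇒  2A = -42, A = -21.
Then Σ (x_i + x_{i+1})·c_i = 48, so x̄ = 48 / (6·(-21)) = -8/21.

-8/21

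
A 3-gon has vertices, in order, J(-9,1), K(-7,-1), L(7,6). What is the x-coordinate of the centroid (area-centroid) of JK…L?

Apply the shoelace (surveyor's) formula. First the cross-terms c_i = x_i·y_{i+1} − x_{i+1}·y_i:
  16, -35, 61  ⇒  2A = 42, A = 21.
Then Σ (x_i + x_{i+1})·c_i = -378, so x̄ = -378 / (6·21) = -3.

-3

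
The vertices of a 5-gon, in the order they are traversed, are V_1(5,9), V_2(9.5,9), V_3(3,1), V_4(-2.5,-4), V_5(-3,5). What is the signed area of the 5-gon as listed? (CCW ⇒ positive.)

-72

Apply Gauss's area formula: 2A = Σ (x_i·y_{i+1} − x_{i+1}·y_i), indices taken mod 5.
Cross-terms: -40.5, -17.5, -9.5, -24.5, -52  ⇒  Σ = -144
Signed area = Σ/2 = -72 (negative ⇒ clockwise traversal).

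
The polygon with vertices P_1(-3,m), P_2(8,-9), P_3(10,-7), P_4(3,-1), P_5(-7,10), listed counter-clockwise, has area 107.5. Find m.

The doubled signed area Σ (x_i y_{i+1} − x_{i+1} y_i) is linear in m.
With m=0 it equals 125; the coefficient of m is -15 (from the two edges through P_1).
So -15·m + 125 = 2·107.5 = 215 ⇒ m = -6.

-6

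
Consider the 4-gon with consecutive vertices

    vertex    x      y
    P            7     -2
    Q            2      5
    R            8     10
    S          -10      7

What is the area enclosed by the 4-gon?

73

Apply the shoelace (surveyor's) formula: 2A = Σ (x_i·y_{i+1} − x_{i+1}·y_i), indices taken mod 4.
Σ = (39) + (-20) + (156) + (-29) = 146
Area = |Σ|/2 = 73.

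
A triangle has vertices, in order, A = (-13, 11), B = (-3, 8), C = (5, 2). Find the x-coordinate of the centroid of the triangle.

Apply the surveyor's formula. First the cross-terms c_i = x_i·y_{i+1} − x_{i+1}·y_i:
  -71, -46, 81  ⇒  2A = -36, A = -18.
Then Σ (x_i + x_{i+1})·c_i = 396, so x̄ = 396 / (6·(-18)) = -11/3.

-11/3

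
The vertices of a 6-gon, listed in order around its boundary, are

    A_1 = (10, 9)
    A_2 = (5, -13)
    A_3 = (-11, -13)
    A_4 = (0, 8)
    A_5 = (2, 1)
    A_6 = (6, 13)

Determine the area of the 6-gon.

Σ = (-175) + (-208) + (-88) + (-16) + (20) + (-76) = -543
Area = |Σ|/2 = 271.5.

271.5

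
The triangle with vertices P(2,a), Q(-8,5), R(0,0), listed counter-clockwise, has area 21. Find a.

4

The doubled signed area Σ (x_i y_{i+1} − x_{i+1} y_i) is linear in a.
With a=0 it equals 10; the coefficient of a is 8 (from the two edges through P).
So 8·a + 10 = 2·21 = 42 ⇒ a = 4.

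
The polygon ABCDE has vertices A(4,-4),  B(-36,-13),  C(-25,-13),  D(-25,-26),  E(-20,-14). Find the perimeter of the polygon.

|AB| = √((-40)² + (-9)²) = √1681 = 41
|BC| = √((11)² + (0)²) = √121 = 11
|CD| = √((0)² + (-13)²) = √169 = 13
|DE| = √((5)² + (12)²) = √169 = 13
|EA| = √((24)² + (10)²) = √676 = 26
Perimeter = 41 + 11 + 13 + 13 + 26 = 104.

104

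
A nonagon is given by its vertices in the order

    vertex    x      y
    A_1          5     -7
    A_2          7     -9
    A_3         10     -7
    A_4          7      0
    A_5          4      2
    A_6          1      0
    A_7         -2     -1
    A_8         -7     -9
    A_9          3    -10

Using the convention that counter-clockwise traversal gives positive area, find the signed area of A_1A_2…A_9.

Apply the shoelace formula: 2A = Σ (x_i·y_{i+1} − x_{i+1}·y_i), indices taken mod 9.
A_1→A_2: (5)(-9) − (7)(-7) = 4
A_2→A_3: (7)(-7) − (10)(-9) = 41
A_3→A_4: (10)(0) − (7)(-7) = 49
A_4→A_5: (7)(2) − (4)(0) = 14
A_5→A_6: (4)(0) − (1)(2) = -2
A_6→A_7: (1)(-1) − (-2)(0) = -1
A_7→A_8: (-2)(-9) − (-7)(-1) = 11
A_8→A_9: (-7)(-10) − (3)(-9) = 97
A_9→A_1: (3)(-7) − (5)(-10) = 29
Σ = 242
Signed area = Σ/2 = 121 (positive ⇒ counter-clockwise traversal).

121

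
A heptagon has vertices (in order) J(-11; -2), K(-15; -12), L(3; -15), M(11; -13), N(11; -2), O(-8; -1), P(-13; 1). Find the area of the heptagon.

Apply the surveyor's formula: 2A = Σ (x_i·y_{i+1} − x_{i+1}·y_i), indices taken mod 7.
J→K: (-11)(-12) − (-15)(-2) = 102
K→L: (-15)(-15) − (3)(-12) = 261
L→M: (3)(-13) − (11)(-15) = 126
M→N: (11)(-2) − (11)(-13) = 121
N→O: (11)(-1) − (-8)(-2) = -27
O→P: (-8)(1) − (-13)(-1) = -21
P→J: (-13)(-2) − (-11)(1) = 37
Σ = 599
Area = |Σ|/2 = 299.5.

299.5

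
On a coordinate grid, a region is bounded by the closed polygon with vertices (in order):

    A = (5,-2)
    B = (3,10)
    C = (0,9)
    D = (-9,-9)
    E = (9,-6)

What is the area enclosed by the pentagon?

155.5

Apply the shoelace (surveyor's) formula: 2A = Σ (x_i·y_{i+1} − x_{i+1}·y_i), indices taken mod 5.
Σ = (56) + (27) + (81) + (135) + (12) = 311
Area = |Σ|/2 = 155.5.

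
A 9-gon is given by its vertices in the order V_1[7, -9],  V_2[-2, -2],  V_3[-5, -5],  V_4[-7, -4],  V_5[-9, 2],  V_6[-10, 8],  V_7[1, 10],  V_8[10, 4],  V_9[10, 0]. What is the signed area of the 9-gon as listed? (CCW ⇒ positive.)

Σ = (-32) + (0) + (-15) + (-50) + (-52) + (-108) + (-96) + (-40) + (-90) = -483
Signed area = Σ/2 = -241.5 (negative ⇒ clockwise traversal).

-241.5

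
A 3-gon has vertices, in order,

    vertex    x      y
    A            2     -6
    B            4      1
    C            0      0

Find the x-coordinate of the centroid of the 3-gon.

2

Apply the surveyor's formula. First the cross-terms c_i = x_i·y_{i+1} − x_{i+1}·y_i:
  26, 0, 0  ⇒  2A = 26, A = 13.
Then Σ (x_i + x_{i+1})·c_i = 156, so x̄ = 156 / (6·13) = 2.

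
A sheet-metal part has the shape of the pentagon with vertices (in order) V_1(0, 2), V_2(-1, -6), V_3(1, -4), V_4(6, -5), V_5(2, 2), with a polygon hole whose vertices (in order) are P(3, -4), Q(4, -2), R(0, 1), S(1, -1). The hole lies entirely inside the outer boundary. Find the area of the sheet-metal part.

22.5

Outer boundary:
Apply Gauss's area formula: 2A = Σ (x_i·y_{i+1} − x_{i+1}·y_i), indices taken mod 5.
V_1→V_2: (0)(-6) − (-1)(2) = 2
V_2→V_3: (-1)(-4) − (1)(-6) = 10
V_3→V_4: (1)(-5) − (6)(-4) = 19
V_4→V_5: (6)(2) − (2)(-5) = 22
V_5→V_1: (2)(2) − (0)(2) = 4
Σ = 57
Area = |Σ|/2 = 28.5.
Hole:
Apply the surveyor's formula: 2A = Σ (x_i·y_{i+1} − x_{i+1}·y_i), indices taken mod 4.
Σ = (10) + (4) + (-1) + (-1) = 12
Area = |Σ|/2 = 6.
Net area = 28.5 − 6 = 22.5.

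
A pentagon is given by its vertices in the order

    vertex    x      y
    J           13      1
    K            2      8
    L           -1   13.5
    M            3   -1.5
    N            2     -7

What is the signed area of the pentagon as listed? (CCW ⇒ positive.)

86.5

Cross-terms: 102, 35, -39, -18, 93  ⇒  Σ = 173
Signed area = Σ/2 = 86.5 (positive ⇒ counter-clockwise traversal).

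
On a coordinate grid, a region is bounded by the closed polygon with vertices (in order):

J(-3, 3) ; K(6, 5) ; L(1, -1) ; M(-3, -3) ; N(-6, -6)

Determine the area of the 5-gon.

43

Cross-terms: -33, -11, -6, 0, -36  ⇒  Σ = -86
Area = |Σ|/2 = 43.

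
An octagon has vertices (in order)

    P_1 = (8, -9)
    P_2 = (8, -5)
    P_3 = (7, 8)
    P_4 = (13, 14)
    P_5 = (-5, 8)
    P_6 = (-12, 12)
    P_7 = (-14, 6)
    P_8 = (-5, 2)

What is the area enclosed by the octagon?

P_1→P_2: (8)(-5) − (8)(-9) = 32
P_2→P_3: (8)(8) − (7)(-5) = 99
P_3→P_4: (7)(14) − (13)(8) = -6
P_4→P_5: (13)(8) − (-5)(14) = 174
P_5→P_6: (-5)(12) − (-12)(8) = 36
P_6→P_7: (-12)(6) − (-14)(12) = 96
P_7→P_8: (-14)(2) − (-5)(6) = 2
P_8→P_1: (-5)(-9) − (8)(2) = 29
Σ = 462
Area = |Σ|/2 = 231.

231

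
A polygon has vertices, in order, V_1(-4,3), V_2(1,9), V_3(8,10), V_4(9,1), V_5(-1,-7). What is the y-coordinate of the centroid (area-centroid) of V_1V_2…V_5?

57/23

Apply Gauss's area formula. First the cross-terms c_i = x_i·y_{i+1} − x_{i+1}·y_i:
  -39, -62, -82, -62, -31  ⇒  2A = -276, A = -138.
Then Σ (y_i + y_{i+1})·c_i = -2052, so ȳ = -2052 / (6·(-138)) = 57/23.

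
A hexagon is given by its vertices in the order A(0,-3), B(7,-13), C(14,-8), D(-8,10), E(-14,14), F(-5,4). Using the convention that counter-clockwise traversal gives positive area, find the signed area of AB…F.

140

Apply the shoelace (surveyor's) formula: 2A = Σ (x_i·y_{i+1} − x_{i+1}·y_i), indices taken mod 6.
Σ = (21) + (126) + (76) + (28) + (14) + (15) = 280
Signed area = Σ/2 = 140 (positive ⇒ counter-clockwise traversal).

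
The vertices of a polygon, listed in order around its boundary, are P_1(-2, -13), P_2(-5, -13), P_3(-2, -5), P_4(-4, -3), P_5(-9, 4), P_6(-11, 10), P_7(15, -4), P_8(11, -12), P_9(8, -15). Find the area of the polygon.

Σ = (-39) + (-1) + (-14) + (-43) + (-46) + (-106) + (-136) + (-69) + (-134) = -588
Area = |Σ|/2 = 294.

294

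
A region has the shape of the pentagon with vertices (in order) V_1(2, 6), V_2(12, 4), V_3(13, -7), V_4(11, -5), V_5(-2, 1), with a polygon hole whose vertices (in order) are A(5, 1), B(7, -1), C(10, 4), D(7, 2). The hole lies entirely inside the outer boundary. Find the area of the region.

Outer boundary:
Σ = (-64) + (-136) + (12) + (1) + (-14) = -201
Area = |Σ|/2 = 100.5.
Hole:
A→B: (5)(-1) − (7)(1) = -12
B→C: (7)(4) − (10)(-1) = 38
C→D: (10)(2) − (7)(4) = -8
D→A: (7)(1) − (5)(2) = -3
Σ = 15
Area = |Σ|/2 = 7.5.
Net area = 100.5 − 7.5 = 93.

93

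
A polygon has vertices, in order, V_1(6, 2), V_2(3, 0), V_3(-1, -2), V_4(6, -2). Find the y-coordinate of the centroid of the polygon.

Apply the shoelace (surveyor's) formula. First the cross-terms c_i = x_i·y_{i+1} − x_{i+1}·y_i:
  -6, -6, 14, 24  ⇒  2A = 26, A = 13.
Then Σ (y_i + y_{i+1})·c_i = -56, so ȳ = -56 / (6·13) = -28/39.

-28/39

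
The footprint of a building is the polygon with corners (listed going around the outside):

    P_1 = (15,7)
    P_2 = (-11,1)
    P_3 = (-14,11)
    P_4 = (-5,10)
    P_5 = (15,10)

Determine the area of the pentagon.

Apply Gauss's area formula: 2A = Σ (x_i·y_{i+1} − x_{i+1}·y_i), indices taken mod 5.
P_1→P_2: (15)(1) − (-11)(7) = 92
P_2→P_3: (-11)(11) − (-14)(1) = -107
P_3→P_4: (-14)(10) − (-5)(11) = -85
P_4→P_5: (-5)(10) − (15)(10) = -200
P_5→P_1: (15)(7) − (15)(10) = -45
Σ = -345
Area = |Σ|/2 = 172.5.

172.5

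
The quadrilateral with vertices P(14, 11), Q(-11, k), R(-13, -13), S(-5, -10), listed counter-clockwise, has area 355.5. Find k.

11

Write out the shoelace sum; only the two edges meeting at Q involve k:
2·Area = [(14·k − (-11)·11) + ((-11)·(-13) − (-13)·k)] + 150
       = 27·k + 414 = 711
⇒ k = 11.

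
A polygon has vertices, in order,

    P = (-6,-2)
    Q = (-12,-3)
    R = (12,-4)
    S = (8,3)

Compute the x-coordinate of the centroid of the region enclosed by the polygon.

Apply the surveyor's formula. First the cross-terms c_i = x_i·y_{i+1} − x_{i+1}·y_i:
  -6, 84, 68, 2  ⇒  2A = 148, A = 74.
Then Σ (x_i + x_{i+1})·c_i = 1472, so x̄ = 1472 / (6·74) = 368/111.

368/111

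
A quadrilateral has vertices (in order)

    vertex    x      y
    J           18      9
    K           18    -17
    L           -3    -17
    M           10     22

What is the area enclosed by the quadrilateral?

Apply the shoelace formula: 2A = Σ (x_i·y_{i+1} − x_{i+1}·y_i), indices taken mod 4.
Σ = (-468) + (-357) + (104) + (-306) = -1027
Area = |Σ|/2 = 513.5.

513.5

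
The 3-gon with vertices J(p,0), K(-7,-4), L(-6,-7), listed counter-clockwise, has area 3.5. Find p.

Write out the shoelace sum; only the two edges meeting at J involve p:
2·Area = [((-6)·0 − p·(-7)) + (p·(-4) − (-7)·0)] + 25
       = 3·p + 25 = 7
⇒ p = -6.

-6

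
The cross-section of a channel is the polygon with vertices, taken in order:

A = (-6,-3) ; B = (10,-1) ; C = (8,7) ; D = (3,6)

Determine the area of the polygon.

Cross-terms: 36, 78, 27, 27  ⇒  Σ = 168
Area = |Σ|/2 = 84.

84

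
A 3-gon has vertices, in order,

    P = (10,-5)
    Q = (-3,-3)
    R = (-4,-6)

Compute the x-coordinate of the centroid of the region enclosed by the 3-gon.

Apply Gauss's area formula. First the cross-terms c_i = x_i·y_{i+1} − x_{i+1}·y_i:
  -45, 6, 80  ⇒  2A = 41, A = 20.5.
Then Σ (x_i + x_{i+1})·c_i = 123, so x̄ = 123 / (6·20.5) = 1.

1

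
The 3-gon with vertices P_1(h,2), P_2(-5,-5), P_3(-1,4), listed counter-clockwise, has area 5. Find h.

-3

The doubled signed area Σ (x_i y_{i+1} − x_{i+1} y_i) is linear in h.
With h=0 it equals -17; the coefficient of h is -9 (from the two edges through P_1).
So -9·h + -17 = 2·5 = 10 ⇒ h = -3.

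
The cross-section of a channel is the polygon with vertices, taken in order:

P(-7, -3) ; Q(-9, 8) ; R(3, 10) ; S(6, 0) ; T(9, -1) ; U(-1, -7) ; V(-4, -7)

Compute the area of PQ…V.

192.5

Cross-terms: -83, -114, -60, -6, -64, -21, -37  ⇒  Σ = -385
Area = |Σ|/2 = 192.5.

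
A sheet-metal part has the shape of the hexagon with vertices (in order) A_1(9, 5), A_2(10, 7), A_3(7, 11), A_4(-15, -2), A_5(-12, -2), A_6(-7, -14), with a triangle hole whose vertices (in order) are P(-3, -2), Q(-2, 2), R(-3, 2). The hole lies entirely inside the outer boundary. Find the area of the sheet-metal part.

236

Outer boundary:
Cross-terms: 13, 61, 151, 6, 154, 91  ⇒  Σ = 476
Area = |Σ|/2 = 238.
Hole:
Cross-terms: -10, 2, 12  ⇒  Σ = 4
Area = |Σ|/2 = 2.
Net area = 238 − 2 = 236.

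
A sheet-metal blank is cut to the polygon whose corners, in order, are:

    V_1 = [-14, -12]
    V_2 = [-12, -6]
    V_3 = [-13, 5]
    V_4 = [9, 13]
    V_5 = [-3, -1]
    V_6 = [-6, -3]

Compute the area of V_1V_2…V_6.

Apply the shoelace formula: 2A = Σ (x_i·y_{i+1} − x_{i+1}·y_i), indices taken mod 6.
V_1→V_2: (-14)(-6) − (-12)(-12) = -60
V_2→V_3: (-12)(5) − (-13)(-6) = -138
V_3→V_4: (-13)(13) − (9)(5) = -214
V_4→V_5: (9)(-1) − (-3)(13) = 30
V_5→V_6: (-3)(-3) − (-6)(-1) = 3
V_6→V_1: (-6)(-12) − (-14)(-3) = 30
Σ = -349
Area = |Σ|/2 = 174.5.

174.5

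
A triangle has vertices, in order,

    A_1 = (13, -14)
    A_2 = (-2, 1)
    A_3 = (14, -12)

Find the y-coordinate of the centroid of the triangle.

Apply the surveyor's formula. First the cross-terms c_i = x_i·y_{i+1} − x_{i+1}·y_i:
  -15, 10, -40  ⇒  2A = -45, A = -22.5.
Then Σ (y_i + y_{i+1})·c_i = 1125, so ȳ = 1125 / (6·(-22.5)) = -25/3.

-25/3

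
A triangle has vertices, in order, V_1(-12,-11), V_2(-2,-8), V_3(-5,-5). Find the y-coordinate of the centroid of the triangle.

Apply Gauss's area formula. First the cross-terms c_i = x_i·y_{i+1} − x_{i+1}·y_i:
  74, -30, -5  ⇒  2A = 39, A = 19.5.
Then Σ (y_i + y_{i+1})·c_i = -936, so ȳ = -936 / (6·19.5) = -8.

-8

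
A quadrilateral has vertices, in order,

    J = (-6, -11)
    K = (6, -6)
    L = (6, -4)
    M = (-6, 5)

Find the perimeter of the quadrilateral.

|JK| = √((12)² + (5)²) = √169 = 13
|KL| = √((0)² + (2)²) = √4 = 2
|LM| = √((-12)² + (9)²) = √225 = 15
|MJ| = √((0)² + (-16)²) = √256 = 16
Perimeter = 13 + 2 + 15 + 16 = 46.

46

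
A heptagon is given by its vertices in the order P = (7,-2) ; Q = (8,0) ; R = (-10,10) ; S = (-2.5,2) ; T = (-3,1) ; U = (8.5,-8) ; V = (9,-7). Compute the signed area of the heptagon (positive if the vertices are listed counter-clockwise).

81.75

Apply the shoelace formula: 2A = Σ (x_i·y_{i+1} − x_{i+1}·y_i), indices taken mod 7.
Σ = (16) + (80) + (5) + (3.5) + (15.5) + (12.5) + (31) = 163.5
Signed area = Σ/2 = 81.75 (positive ⇒ counter-clockwise traversal).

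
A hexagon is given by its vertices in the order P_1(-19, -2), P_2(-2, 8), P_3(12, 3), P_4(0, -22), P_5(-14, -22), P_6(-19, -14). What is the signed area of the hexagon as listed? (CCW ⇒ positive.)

-640

Apply the shoelace (surveyor's) formula: 2A = Σ (x_i·y_{i+1} − x_{i+1}·y_i), indices taken mod 6.
Cross-terms: -156, -102, -264, -308, -222, -228  ⇒  Σ = -1280
Signed area = Σ/2 = -640 (negative ⇒ clockwise traversal).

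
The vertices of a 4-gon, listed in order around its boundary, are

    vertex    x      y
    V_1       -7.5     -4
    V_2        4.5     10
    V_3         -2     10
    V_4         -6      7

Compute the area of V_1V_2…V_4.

Apply the surveyor's formula: 2A = Σ (x_i·y_{i+1} − x_{i+1}·y_i), indices taken mod 4.
Cross-terms: -57, 65, 46, 76.5  ⇒  Σ = 130.5
Area = |Σ|/2 = 65.25.

65.25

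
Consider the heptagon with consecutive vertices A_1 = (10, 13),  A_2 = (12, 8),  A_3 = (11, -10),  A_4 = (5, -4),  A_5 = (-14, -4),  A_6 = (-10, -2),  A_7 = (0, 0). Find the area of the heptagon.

183

A_1→A_2: (10)(8) − (12)(13) = -76
A_2→A_3: (12)(-10) − (11)(8) = -208
A_3→A_4: (11)(-4) − (5)(-10) = 6
A_4→A_5: (5)(-4) − (-14)(-4) = -76
A_5→A_6: (-14)(-2) − (-10)(-4) = -12
A_6→A_7: (-10)(0) − (0)(-2) = 0
A_7→A_1: (0)(13) − (10)(0) = 0
Σ = -366
Area = |Σ|/2 = 183.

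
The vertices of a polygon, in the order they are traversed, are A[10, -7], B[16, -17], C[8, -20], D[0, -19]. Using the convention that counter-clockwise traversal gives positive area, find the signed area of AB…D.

-102

Apply the shoelace formula: 2A = Σ (x_i·y_{i+1} − x_{i+1}·y_i), indices taken mod 4.
Σ = (-58) + (-184) + (-152) + (190) = -204
Signed area = Σ/2 = -102 (negative ⇒ clockwise traversal).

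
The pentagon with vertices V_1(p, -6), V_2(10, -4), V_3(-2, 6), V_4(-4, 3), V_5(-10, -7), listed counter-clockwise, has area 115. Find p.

-6

Write out the shoelace sum; only the two edges meeting at V_1 involve p:
2·Area = [((-10)·(-6) − p·(-7)) + (p·(-4) − 10·(-6))] + 128
       = 3·p + 248 = 230
⇒ p = -6.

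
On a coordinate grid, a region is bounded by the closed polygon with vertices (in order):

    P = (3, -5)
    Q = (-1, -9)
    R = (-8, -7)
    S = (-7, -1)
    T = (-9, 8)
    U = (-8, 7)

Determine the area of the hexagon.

91.5

Apply the shoelace formula: 2A = Σ (x_i·y_{i+1} − x_{i+1}·y_i), indices taken mod 6.
Cross-terms: -32, -65, -41, -65, 1, 19  ⇒  Σ = -183
Area = |Σ|/2 = 91.5.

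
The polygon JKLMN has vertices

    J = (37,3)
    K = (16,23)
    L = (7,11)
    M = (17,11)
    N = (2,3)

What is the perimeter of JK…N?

|JK| = √((-21)² + (20)²) = √841 = 29
|KL| = √((-9)² + (-12)²) = √225 = 15
|LM| = √((10)² + (0)²) = √100 = 10
|MN| = √((-15)² + (-8)²) = √289 = 17
|NJ| = √((35)² + (0)²) = √1225 = 35
Perimeter = 29 + 15 + 10 + 17 + 35 = 106.

106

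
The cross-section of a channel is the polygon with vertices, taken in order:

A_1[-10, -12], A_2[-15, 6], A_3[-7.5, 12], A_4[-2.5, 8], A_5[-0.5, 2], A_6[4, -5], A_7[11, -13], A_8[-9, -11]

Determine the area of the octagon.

Cross-terms: -240, -135, -30, -1, -5.5, 3, -238, -2  ⇒  Σ = -648.5
Area = |Σ|/2 = 324.25.

324.25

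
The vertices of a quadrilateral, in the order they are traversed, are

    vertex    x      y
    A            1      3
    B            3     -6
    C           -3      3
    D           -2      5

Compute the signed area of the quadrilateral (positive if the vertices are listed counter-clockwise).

-22

Cross-terms: -15, -9, -9, -11  ⇒  Σ = -44
Signed area = Σ/2 = -22 (negative ⇒ clockwise traversal).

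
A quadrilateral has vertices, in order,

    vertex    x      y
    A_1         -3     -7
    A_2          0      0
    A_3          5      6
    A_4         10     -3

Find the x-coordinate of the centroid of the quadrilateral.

839/231

Apply the shoelace (surveyor's) formula. First the cross-terms c_i = x_i·y_{i+1} − x_{i+1}·y_i:
  0, 0, -75, -79  ⇒  2A = -154, A = -77.
Then Σ (x_i + x_{i+1})·c_i = -1678, so x̄ = -1678 / (6·(-77)) = 839/231.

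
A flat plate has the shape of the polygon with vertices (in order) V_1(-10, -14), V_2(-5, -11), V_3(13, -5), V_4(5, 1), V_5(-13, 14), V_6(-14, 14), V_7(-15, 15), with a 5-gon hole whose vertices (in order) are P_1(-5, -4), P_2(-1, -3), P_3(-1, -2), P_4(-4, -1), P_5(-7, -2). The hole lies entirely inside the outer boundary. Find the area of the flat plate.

Outer boundary:
Cross-terms: 40, 168, 38, 83, 14, 0, 360  ⇒  Σ = 703
Area = |Σ|/2 = 351.5.
Hole:
Σ = (11) + (-1) + (-7) + (1) + (18) = 22
Area = |Σ|/2 = 11.
Net area = 351.5 − 11 = 340.5.

340.5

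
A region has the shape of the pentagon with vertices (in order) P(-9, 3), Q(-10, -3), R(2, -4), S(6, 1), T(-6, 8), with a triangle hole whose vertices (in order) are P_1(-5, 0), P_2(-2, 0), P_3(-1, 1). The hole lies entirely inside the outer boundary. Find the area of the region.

Outer boundary:
Apply the surveyor's formula: 2A = Σ (x_i·y_{i+1} − x_{i+1}·y_i), indices taken mod 5.
P→Q: (-9)(-3) − (-10)(3) = 57
Q→R: (-10)(-4) − (2)(-3) = 46
R→S: (2)(1) − (6)(-4) = 26
S→T: (6)(8) − (-6)(1) = 54
T→P: (-6)(3) − (-9)(8) = 54
Σ = 237
Area = |Σ|/2 = 118.5.
Hole:
Apply Gauss's area formula: 2A = Σ (x_i·y_{i+1} − x_{i+1}·y_i), indices taken mod 3.
Cross-terms: 0, -2, 5  ⇒  Σ = 3
Area = |Σ|/2 = 1.5.
Net area = 118.5 − 1.5 = 117.

117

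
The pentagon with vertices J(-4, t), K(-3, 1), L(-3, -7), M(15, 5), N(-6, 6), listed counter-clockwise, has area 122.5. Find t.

3

Write out the shoelace sum; only the two edges meeting at J involve t:
2·Area = [((-6)·t − (-4)·6) + ((-4)·1 − (-3)·t)] + 234
       = -3·t + 254 = 245
⇒ t = 3.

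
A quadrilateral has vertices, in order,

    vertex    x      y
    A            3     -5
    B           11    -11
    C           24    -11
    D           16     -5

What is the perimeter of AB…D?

46

|AB| = √((8)² + (-6)²) = √100 = 10
|BC| = √((13)² + (0)²) = √169 = 13
|CD| = √((-8)² + (6)²) = √100 = 10
|DA| = √((-13)² + (0)²) = √169 = 13
Perimeter = 10 + 13 + 10 + 13 = 46.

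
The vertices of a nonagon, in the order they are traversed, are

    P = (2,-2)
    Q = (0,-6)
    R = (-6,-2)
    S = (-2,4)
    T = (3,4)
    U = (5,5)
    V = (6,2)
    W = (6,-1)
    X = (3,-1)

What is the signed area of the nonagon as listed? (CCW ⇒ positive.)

Σ = (-12) + (-36) + (-28) + (-20) + (-5) + (-20) + (-18) + (-3) + (-4) = -146
Signed area = Σ/2 = -73 (negative ⇒ clockwise traversal).

-73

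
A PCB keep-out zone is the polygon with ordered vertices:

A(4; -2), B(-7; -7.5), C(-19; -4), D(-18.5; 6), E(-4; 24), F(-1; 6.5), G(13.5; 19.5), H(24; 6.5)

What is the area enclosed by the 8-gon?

665

Apply the shoelace (surveyor's) formula: 2A = Σ (x_i·y_{i+1} − x_{i+1}·y_i), indices taken mod 8.
Σ = (-44) + (-114.5) + (-188) + (-420) + (-2) + (-107.25) + (-380.25) + (-74) = -1330
Area = |Σ|/2 = 665.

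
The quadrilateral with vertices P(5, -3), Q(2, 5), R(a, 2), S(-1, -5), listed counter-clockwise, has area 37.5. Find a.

-1

Write out the shoelace sum; only the two edges meeting at R involve a:
2·Area = [(2·2 − a·5) + (a·(-5) − (-1)·2)] + 59
       = -10·a + 65 = 75
⇒ a = -1.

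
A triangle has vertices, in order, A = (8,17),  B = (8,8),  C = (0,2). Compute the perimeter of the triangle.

36

|AB| = √((0)² + (-9)²) = √81 = 9
|BC| = √((-8)² + (-6)²) = √100 = 10
|CA| = √((8)² + (15)²) = √289 = 17
Perimeter = 9 + 10 + 17 = 36.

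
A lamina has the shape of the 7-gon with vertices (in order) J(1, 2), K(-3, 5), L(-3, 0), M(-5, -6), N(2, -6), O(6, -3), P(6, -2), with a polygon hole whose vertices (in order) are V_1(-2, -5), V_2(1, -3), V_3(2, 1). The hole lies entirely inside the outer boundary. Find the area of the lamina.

63

Outer boundary:
J→K: (1)(5) − (-3)(2) = 11
K→L: (-3)(0) − (-3)(5) = 15
L→M: (-3)(-6) − (-5)(0) = 18
M→N: (-5)(-6) − (2)(-6) = 42
N→O: (2)(-3) − (6)(-6) = 30
O→P: (6)(-2) − (6)(-3) = 6
P→J: (6)(2) − (1)(-2) = 14
Σ = 136
Area = |Σ|/2 = 68.
Hole:
Σ = (11) + (7) + (-8) = 10
Area = |Σ|/2 = 5.
Net area = 68 − 5 = 63.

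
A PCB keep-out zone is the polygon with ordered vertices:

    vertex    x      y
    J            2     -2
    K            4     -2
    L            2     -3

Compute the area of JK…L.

1

Cross-terms: 4, -8, 2  ⇒  Σ = -2
Area = |Σ|/2 = 1.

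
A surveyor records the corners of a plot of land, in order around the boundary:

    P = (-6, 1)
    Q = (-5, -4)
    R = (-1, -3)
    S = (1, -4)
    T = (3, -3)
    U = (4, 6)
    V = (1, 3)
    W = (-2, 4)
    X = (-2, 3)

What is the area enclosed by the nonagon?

Apply Gauss's area formula: 2A = Σ (x_i·y_{i+1} − x_{i+1}·y_i), indices taken mod 9.
Cross-terms: 29, 11, 7, 9, 30, 6, 10, 2, 16  ⇒  Σ = 120
Area = |Σ|/2 = 60.

60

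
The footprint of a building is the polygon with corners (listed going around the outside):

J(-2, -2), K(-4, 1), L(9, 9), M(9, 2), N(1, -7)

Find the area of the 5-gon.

99.5

Apply Gauss's area formula: 2A = Σ (x_i·y_{i+1} − x_{i+1}·y_i), indices taken mod 5.
Σ = (-10) + (-45) + (-63) + (-65) + (-16) = -199
Area = |Σ|/2 = 99.5.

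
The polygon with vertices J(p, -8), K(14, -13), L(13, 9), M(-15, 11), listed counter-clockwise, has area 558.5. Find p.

-13

The doubled signed area Σ (x_i y_{i+1} − x_{i+1} y_i) is linear in p.
With p=0 it equals 805; the coefficient of p is -24 (from the two edges through J).
So -24·p + 805 = 2·558.5 = 1117 ⇒ p = -13.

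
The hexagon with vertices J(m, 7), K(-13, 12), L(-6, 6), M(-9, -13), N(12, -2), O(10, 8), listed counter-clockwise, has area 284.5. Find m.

The doubled signed area Σ (x_i y_{i+1} − x_{i+1} y_i) is linear in m.
With m=0 it equals 577; the coefficient of m is 4 (from the two edges through J).
So 4·m + 577 = 2·284.5 = 569 ⇒ m = -2.

-2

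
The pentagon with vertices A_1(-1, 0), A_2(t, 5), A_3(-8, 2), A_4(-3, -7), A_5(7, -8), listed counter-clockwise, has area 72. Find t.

Write out the shoelace sum; only the two edges meeting at A_2 involve t:
2·Area = [((-1)·5 − t·0) + (t·2 − (-8)·5)] + 127
       = 2·t + 162 = 144
⇒ t = -9.

-9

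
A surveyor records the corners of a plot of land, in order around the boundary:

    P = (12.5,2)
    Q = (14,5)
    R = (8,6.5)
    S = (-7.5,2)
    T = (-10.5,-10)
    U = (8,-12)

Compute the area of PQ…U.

309.125

Apply the shoelace formula: 2A = Σ (x_i·y_{i+1} − x_{i+1}·y_i), indices taken mod 6.
P→Q: (12.5)(5) − (14)(2) = 34.5
Q→R: (14)(6.5) − (8)(5) = 51
R→S: (8)(2) − (-7.5)(6.5) = 64.75
S→T: (-7.5)(-10) − (-10.5)(2) = 96
T→U: (-10.5)(-12) − (8)(-10) = 206
U→P: (8)(2) − (12.5)(-12) = 166
Σ = 618.25
Area = |Σ|/2 = 309.125.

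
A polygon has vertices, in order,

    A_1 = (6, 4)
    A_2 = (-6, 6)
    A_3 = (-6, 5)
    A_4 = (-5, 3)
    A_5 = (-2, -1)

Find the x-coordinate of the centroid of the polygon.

Apply Gauss's area formula. First the cross-terms c_i = x_i·y_{i+1} − x_{i+1}·y_i:
  60, 6, 7, 11, -2  ⇒  2A = 82, A = 41.
Then Σ (x_i + x_{i+1})·c_i = -234, so x̄ = -234 / (6·41) = -39/41.

-39/41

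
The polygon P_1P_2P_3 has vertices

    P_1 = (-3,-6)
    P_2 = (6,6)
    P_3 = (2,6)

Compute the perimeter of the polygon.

32

|P_1P_2| = √((9)² + (12)²) = √225 = 15
|P_2P_3| = √((-4)² + (0)²) = √16 = 4
|P_3P_1| = √((-5)² + (-12)²) = √169 = 13
Perimeter = 15 + 4 + 13 = 32.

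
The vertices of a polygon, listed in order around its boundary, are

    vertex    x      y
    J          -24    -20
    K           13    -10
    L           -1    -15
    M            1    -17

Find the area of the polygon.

J→K: (-24)(-10) − (13)(-20) = 500
K→L: (13)(-15) − (-1)(-10) = -205
L→M: (-1)(-17) − (1)(-15) = 32
M→J: (1)(-20) − (-24)(-17) = -428
Σ = -101
Area = |Σ|/2 = 50.5.

50.5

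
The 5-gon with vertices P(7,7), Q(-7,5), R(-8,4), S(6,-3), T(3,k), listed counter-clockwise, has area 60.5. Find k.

Write out the shoelace sum; only the two edges meeting at T involve k:
2·Area = [(6·k − 3·(-3)) + (3·7 − 7·k)] + 96
       = -1·k + 126 = 121
⇒ k = 5.

5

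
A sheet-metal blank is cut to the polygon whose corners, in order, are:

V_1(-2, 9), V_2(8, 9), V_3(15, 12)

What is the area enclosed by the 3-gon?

Σ = (-90) + (-39) + (159) = 30
Area = |Σ|/2 = 15.

15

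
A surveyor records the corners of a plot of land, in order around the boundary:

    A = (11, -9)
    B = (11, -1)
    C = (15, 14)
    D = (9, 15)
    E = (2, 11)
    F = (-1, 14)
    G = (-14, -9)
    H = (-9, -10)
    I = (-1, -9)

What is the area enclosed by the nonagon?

453.5

Σ = (88) + (169) + (99) + (69) + (39) + (205) + (59) + (71) + (108) = 907
Area = |Σ|/2 = 453.5.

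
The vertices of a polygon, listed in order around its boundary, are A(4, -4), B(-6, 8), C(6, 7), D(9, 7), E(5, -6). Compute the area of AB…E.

Σ = (8) + (-90) + (-21) + (-89) + (4) = -188
Area = |Σ|/2 = 94.

94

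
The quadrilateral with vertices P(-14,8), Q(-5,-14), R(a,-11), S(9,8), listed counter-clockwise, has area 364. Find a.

Write out the shoelace sum; only the two edges meeting at R involve a:
2·Area = [((-5)·(-11) − a·(-14)) + (a·8 − 9·(-11))] + 420
       = 22·a + 574 = 728
⇒ a = 7.

7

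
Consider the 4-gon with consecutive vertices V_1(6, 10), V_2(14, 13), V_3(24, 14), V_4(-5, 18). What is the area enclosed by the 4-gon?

83

Apply Gauss's area formula: 2A = Σ (x_i·y_{i+1} − x_{i+1}·y_i), indices taken mod 4.
Σ = (-62) + (-116) + (502) + (-158) = 166
Area = |Σ|/2 = 83.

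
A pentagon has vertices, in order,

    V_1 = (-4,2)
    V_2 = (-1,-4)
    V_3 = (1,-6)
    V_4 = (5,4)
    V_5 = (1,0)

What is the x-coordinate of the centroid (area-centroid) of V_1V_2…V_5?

Apply the shoelace (surveyor's) formula. First the cross-terms c_i = x_i·y_{i+1} − x_{i+1}·y_i:
  18, 10, 34, -4, 2  ⇒  2A = 60, A = 30.
Then Σ (x_i + x_{i+1})·c_i = 84, so x̄ = 84 / (6·30) = 7/15.

7/15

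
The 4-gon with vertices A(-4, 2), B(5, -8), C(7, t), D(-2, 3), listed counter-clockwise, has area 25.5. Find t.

-8

Write out the shoelace sum; only the two edges meeting at C involve t:
2·Area = [(5·t − 7·(-8)) + (7·3 − (-2)·t)] + 30
       = 7·t + 107 = 51
⇒ t = -8.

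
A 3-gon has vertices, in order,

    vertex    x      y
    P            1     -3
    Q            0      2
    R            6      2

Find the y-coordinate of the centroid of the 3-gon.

1/3

Apply the shoelace formula. First the cross-terms c_i = x_i·y_{i+1} − x_{i+1}·y_i:
  2, -12, -20  ⇒  2A = -30, A = -15.
Then Σ (y_i + y_{i+1})·c_i = -30, so ȳ = -30 / (6·(-15)) = 1/3.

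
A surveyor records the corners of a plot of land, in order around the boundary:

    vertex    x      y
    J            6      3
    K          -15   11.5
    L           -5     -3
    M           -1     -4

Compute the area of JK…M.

Apply the shoelace (surveyor's) formula: 2A = Σ (x_i·y_{i+1} − x_{i+1}·y_i), indices taken mod 4.
Σ = (114) + (102.5) + (17) + (21) = 254.5
Area = |Σ|/2 = 127.25.

127.25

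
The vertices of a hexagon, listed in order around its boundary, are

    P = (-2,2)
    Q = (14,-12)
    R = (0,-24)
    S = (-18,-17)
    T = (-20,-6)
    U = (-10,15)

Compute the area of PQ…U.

677

Apply the shoelace formula: 2A = Σ (x_i·y_{i+1} − x_{i+1}·y_i), indices taken mod 6.
Cross-terms: -4, -336, -432, -232, -360, 10  ⇒  Σ = -1354
Area = |Σ|/2 = 677.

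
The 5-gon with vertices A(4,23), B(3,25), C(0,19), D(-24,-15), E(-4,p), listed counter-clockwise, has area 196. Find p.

0

The doubled signed area Σ (x_i y_{i+1} − x_{i+1} y_i) is linear in p.
With p=0 it equals 392; the coefficient of p is -28 (from the two edges through E).
So -28·p + 392 = 2·196 = 392 ⇒ p = 0.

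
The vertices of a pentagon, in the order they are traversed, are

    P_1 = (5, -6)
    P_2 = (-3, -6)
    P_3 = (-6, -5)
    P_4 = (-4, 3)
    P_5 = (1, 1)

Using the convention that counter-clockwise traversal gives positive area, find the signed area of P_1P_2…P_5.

Apply Gauss's area formula: 2A = Σ (x_i·y_{i+1} − x_{i+1}·y_i), indices taken mod 5.
Cross-terms: -48, -21, -38, -7, -11  ⇒  Σ = -125
Signed area = Σ/2 = -62.5 (negative ⇒ clockwise traversal).

-62.5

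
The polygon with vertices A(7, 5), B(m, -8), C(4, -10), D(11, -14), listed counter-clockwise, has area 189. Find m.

-13

The doubled signed area Σ (x_i y_{i+1} − x_{i+1} y_i) is linear in m.
With m=0 it equals 183; the coefficient of m is -15 (from the two edges through B).
So -15·m + 183 = 2·189 = 378 ⇒ m = -13.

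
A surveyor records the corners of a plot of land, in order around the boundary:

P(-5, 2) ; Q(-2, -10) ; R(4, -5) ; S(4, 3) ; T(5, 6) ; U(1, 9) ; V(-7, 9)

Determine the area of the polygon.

Apply Gauss's area formula: 2A = Σ (x_i·y_{i+1} − x_{i+1}·y_i), indices taken mod 7.
Cross-terms: 54, 50, 32, 9, 39, 72, 31  ⇒  Σ = 287
Area = |Σ|/2 = 143.5.

143.5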